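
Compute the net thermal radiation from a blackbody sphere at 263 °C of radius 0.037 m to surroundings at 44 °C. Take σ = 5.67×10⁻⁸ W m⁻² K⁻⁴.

A = 4πr² = 4π × (0.037)² = 0.0172 m².
Convert: 263 °C = 536 K; 44 °C = 317 K.
Q = σA(T⁴ − T_s⁴). T⁴ − T_s⁴ = (536)⁴ − (317)⁴ = 8.25×10^10 − 1.01×10^10 = 7.24×10^10 K⁴.
Q = 5.67×10⁻⁸ × 0.0172 × 7.24×10^10 = 70.7 W.

Q ≈ 70.7 W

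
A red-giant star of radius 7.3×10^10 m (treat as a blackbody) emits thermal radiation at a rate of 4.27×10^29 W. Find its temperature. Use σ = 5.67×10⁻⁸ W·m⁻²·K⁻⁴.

A = 4πr² = 4π × (7.3×10^10)² = 6.70×10^22 m².
From P = σAT⁴, T = (P / σA)^(1/4) = (4.27×10^29 / (5.67×10⁻⁸ × 6.70×10^22))^(1/4).
T = (1.12×10^14)^(1/4) = 3260 K.

T ≈ 3260 K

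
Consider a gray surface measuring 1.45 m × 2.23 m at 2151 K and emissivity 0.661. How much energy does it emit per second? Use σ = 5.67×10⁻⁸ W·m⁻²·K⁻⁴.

P ≈ 2.59×10^6 W

A = 1.45 × 2.23 = 3.23 m².
P = εσAT⁴ = 0.661 × 5.67×10⁻⁸ × 3.23 × (2151)⁴ = 0.661 × 5.67×10⁻⁸ × 3.23 × 2.14×10^13.
P = 2.59×10^6 W.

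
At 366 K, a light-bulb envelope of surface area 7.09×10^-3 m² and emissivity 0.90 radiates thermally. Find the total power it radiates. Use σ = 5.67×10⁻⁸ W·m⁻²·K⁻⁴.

Stefan–Boltzmann: P = εσAT⁴ = 0.90 × 5.67×10⁻⁸ × 7.09×10^-3 × (366)⁴ = 0.90 × 5.67×10⁻⁸ × 7.09×10^-3 × 1.79×10^10.
P = 6.49 W.

P ≈ 6.49 W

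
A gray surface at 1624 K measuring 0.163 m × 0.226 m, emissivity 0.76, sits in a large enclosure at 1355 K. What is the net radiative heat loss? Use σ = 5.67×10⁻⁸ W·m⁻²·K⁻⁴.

A = 0.163 × 0.226 = 0.0368 m².
Q = εσA(T⁴ − T_s⁴). T⁴ − T_s⁴ = (1624)⁴ − (1355)⁴ = 6.96×10^12 − 3.37×10^12 = 3.58×10^12 K⁴.
Q = 0.76 × 5.67×10⁻⁸ × 0.0368 × 3.58×10^12 = 5690 W.

Q ≈ 5690 W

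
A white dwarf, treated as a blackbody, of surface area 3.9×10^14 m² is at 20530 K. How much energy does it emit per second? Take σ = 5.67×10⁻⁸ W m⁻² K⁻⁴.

P ≈ 3.93×10^24 W

P = σAT⁴ = 5.67×10⁻⁸ × 3.90×10^14 × (20530)⁴ = 5.67×10⁻⁸ × 3.90×10^14 × 1.78×10^17.
P = 3.93×10^24 W.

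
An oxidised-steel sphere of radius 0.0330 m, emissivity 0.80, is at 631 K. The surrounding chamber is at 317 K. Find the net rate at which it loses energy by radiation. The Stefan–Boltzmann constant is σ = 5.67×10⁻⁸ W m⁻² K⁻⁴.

Q ≈ 92.1 W

A = 4πr² = 4π × (0.0330)² = 0.0137 m².
Q = εσA(T⁴ − T_s⁴). T⁴ − T_s⁴ = (631)⁴ − (317)⁴ = 1.59×10^11 − 1.01×10^10 = 1.48×10^11 K⁴.
Q = 0.80 × 5.67×10⁻⁸ × 0.0137 × 1.48×10^11 = 92.1 W.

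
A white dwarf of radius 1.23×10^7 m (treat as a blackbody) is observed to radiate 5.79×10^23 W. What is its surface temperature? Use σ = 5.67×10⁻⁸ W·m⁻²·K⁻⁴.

T ≈ 8560 K

A = 4πr² = 4π × (1.23×10^7)² = 1.90×10^15 m².
From P = σAT⁴, T = (P / σA)^(1/4) = (5.79×10^23 / (5.67×10⁻⁸ × 1.90×10^15))^(1/4).
T = (5.37×10^15)^(1/4) = 8560 K.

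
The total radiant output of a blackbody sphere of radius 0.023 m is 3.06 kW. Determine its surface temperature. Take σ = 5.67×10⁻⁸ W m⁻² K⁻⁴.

A = 4πr² = 4π × (0.023)² = 6.65×10^-3 m².
From P = σAT⁴, T = (P / σA)^(1/4) = (3060 / (5.67×10⁻⁸ × 6.65×10^-3))^(1/4).
T = (8.12×10^12)^(1/4) = 1690 K.

T ≈ 1690 K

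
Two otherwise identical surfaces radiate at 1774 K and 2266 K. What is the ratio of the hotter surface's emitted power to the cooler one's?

P ∝ T⁴, so the ratio is (2266/1774)⁴ = (1.277)⁴ = 2.66.

ratio ≈ 2.66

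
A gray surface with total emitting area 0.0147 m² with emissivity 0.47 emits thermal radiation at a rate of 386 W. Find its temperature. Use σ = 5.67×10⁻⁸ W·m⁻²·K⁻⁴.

From P = εσAT⁴, T = (P / εσA)^(1/4) = (386 / (0.47 × 5.67×10⁻⁸ × 0.0147))^(1/4).
T = (9.85×10^11)^(1/4) = 996 K.

T ≈ 996 K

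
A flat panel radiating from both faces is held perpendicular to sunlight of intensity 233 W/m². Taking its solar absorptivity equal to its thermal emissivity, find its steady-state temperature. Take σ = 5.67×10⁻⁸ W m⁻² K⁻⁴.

Absorbed flux αS = emitted flux 2εσT⁴ per unit area; with α = ε this gives T = (S/2σ)^(1/4).
T = (233 / (2 × 5.67×10⁻⁸))^(1/4) = (2.05×10^9)^(1/4).
T = 213 K.

T ≈ 213 K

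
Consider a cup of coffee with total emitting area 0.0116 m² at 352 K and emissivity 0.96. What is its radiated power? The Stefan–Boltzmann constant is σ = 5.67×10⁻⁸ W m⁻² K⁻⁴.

P ≈ 9.69 W

Stefan–Boltzmann: P = εσAT⁴ = 0.96 × 5.67×10⁻⁸ × 0.0116 × (352)⁴ = 0.96 × 5.67×10⁻⁸ × 0.0116 × 1.54×10^10.
P = 9.69 W.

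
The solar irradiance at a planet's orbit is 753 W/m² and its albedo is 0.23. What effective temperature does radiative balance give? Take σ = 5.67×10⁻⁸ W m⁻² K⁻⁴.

Power absorbed = (1−a)S·πR²; power emitted = 4πR²σT⁴. Equating and cancelling πR²:
T = ((1−a)S / 4σ)^(1/4) = (580 / (4 × 5.67×10⁻⁸))^(1/4) = (2.56×10^9)^(1/4).
T = 225 K.

T ≈ 225 K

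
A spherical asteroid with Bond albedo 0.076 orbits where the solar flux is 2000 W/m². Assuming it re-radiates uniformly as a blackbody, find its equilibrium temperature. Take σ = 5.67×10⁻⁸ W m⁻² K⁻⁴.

T ≈ 300 K

Power absorbed = (1−a)S·πR²; power emitted = 4πR²σT⁴. Equating and cancelling πR²:
T = ((1−a)S / 4σ)^(1/4) = (1850 / (4 × 5.67×10⁻⁸))^(1/4) = (8.15×10^9)^(1/4).
T = 300 K.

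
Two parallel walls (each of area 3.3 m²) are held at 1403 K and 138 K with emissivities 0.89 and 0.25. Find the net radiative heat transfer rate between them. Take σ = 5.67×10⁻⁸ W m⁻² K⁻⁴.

For two large parallel gray plates, q = σ(T₁⁴ − T₂⁴) / (1/ε₁ + 1/ε₂ − 1).
1/ε₁ + 1/ε₂ − 1 = 1/0.89 + 1/0.25 − 1 = 4.124.
T₁⁴ − T₂⁴ = 3.87×10^12 − 3.63×10^8 = 3.87×10^12 K⁴.
q = 5.67×10⁻⁸ × 3.87×10^12 / 4.124 = 53300 W/m².
Q = q·A = 53300 × 3.3 = 1.76×10^5 W.

Q ≈ 1.76×10^5 W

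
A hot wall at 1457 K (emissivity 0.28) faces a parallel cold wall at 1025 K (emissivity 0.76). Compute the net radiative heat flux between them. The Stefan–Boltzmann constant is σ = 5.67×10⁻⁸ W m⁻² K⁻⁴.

For two large parallel gray plates, q = σ(T₁⁴ − T₂⁴) / (1/ε₁ + 1/ε₂ − 1).
1/ε₁ + 1/ε₂ − 1 = 1/0.28 + 1/0.76 − 1 = 3.887.
T₁⁴ − T₂⁴ = 4.51×10^12 − 1.10×10^12 = 3.40×10^12 K⁴.
q = 5.67×10⁻⁸ × 3.40×10^12 / 3.887 = 49600 W/m².

q ≈ 49600 W/m²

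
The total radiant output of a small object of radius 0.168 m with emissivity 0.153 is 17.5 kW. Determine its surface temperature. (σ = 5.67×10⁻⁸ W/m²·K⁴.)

A = 4πr² = 4π × (0.168)² = 0.355 m².
From P = εσAT⁴, T = (P / εσA)^(1/4) = (17500 / (0.153 × 5.67×10⁻⁸ × 0.355))^(1/4).
T = (5.69×10^12)^(1/4) = 1540 K.

T ≈ 1540 K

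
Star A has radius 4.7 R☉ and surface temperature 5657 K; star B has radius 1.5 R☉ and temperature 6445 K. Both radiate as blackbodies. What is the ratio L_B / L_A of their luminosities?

L = 4πR²σT⁴ ∝ R²T⁴, so L_B/L_A = (1.5/4.7)² × (6445/5657)⁴ = 0.102 × 1.68 = 0.172.

L_B/L_A ≈ 0.172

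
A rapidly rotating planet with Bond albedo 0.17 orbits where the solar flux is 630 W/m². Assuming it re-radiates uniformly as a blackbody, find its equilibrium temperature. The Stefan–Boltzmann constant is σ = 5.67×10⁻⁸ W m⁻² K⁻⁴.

T ≈ 219 K

Power absorbed = (1−a)S·πR²; power emitted = 4πR²σT⁴. Equating and cancelling πR²:
T = ((1−a)S / 4σ)^(1/4) = (523 / (4 × 5.67×10⁻⁸))^(1/4) = (2.31×10^9)^(1/4).
T = 219 K.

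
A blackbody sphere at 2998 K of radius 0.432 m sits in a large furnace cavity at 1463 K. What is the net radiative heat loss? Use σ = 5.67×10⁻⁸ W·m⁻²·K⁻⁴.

A = 4πr² = 4π × (0.432)² = 2.35 m².
Q = σA(T⁴ − T_s⁴). T⁴ − T_s⁴ = (2998)⁴ − (1463)⁴ = 8.08×10^13 − 4.58×10^12 = 7.62×10^13 K⁴.
Q = 5.67×10⁻⁸ × 2.35 × 7.62×10^13 = 1.01×10^7 W.

Q ≈ 1.01×10^7 W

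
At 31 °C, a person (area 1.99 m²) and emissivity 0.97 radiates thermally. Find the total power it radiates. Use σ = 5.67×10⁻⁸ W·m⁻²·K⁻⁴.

P ≈ 935 W

31 °C = 304 K.
Stefan–Boltzmann: P = εσAT⁴ = 0.97 × 5.67×10⁻⁸ × 1.99 × (304)⁴ = 0.97 × 5.67×10⁻⁸ × 1.99 × 8.54×10^9.
P = 935 W.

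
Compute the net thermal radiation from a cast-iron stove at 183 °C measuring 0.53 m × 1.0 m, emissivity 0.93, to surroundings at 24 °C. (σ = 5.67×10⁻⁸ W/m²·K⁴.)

A = 0.53 × 1.0 = 0.530 m².
Convert: 183 °C = 456 K; 24 °C = 297 K.
Q = εσA(T⁴ − T_s⁴). T⁴ − T_s⁴ = (456)⁴ − (297)⁴ = 4.32×10^10 − 7.78×10^9 = 3.55×10^10 K⁴.
Q = 0.93 × 5.67×10⁻⁸ × 0.530 × 3.55×10^10 = 991 W.

Q ≈ 991 W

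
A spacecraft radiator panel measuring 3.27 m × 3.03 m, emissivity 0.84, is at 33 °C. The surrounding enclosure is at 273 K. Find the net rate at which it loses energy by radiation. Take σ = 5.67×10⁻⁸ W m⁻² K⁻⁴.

A = 3.27 × 3.03 = 9.91 m².
Convert: 33 °C = 306 K.
Q = εσA(T⁴ − T_s⁴). T⁴ − T_s⁴ = (306)⁴ − (273)⁴ = 8.77×10^9 − 5.55×10^9 = 3.21×10^9 K⁴.
Q = 0.84 × 5.67×10⁻⁸ × 9.91 × 3.21×10^9 = 1520 W.

Q ≈ 1520 W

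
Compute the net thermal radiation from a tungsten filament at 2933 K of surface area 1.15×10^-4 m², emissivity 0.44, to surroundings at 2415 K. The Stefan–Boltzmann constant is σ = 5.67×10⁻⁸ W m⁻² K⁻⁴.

Q ≈ 115 W

Q = εσA(T⁴ − T_s⁴). T⁴ − T_s⁴ = (2933)⁴ − (2415)⁴ = 7.40×10^13 − 3.40×10^13 = 4.00×10^13 K⁴.
Q = 0.44 × 5.67×10⁻⁸ × 1.15×10^-4 × 4.00×10^13 = 115 W.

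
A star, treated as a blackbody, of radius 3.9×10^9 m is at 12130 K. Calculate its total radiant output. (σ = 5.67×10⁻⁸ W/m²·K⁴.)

A = 4πr² = 4π × (3.9×10^9)² = 1.91×10^20 m².
P = σAT⁴ = 5.67×10⁻⁸ × 1.91×10^20 × (12130)⁴ = 5.67×10⁻⁸ × 1.91×10^20 × 2.16×10^16.
P = 2.35×10^29 W.

P ≈ 2.35×10^29 W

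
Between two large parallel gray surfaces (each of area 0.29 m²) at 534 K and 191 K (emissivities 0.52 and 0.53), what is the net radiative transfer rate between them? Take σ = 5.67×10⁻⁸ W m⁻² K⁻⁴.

For two large parallel gray plates, q = σ(T₁⁴ − T₂⁴) / (1/ε₁ + 1/ε₂ − 1).
1/ε₁ + 1/ε₂ − 1 = 1/0.52 + 1/0.53 − 1 = 2.810.
T₁⁴ − T₂⁴ = 8.13×10^10 − 1.33×10^9 = 8.00×10^10 K⁴.
q = 5.67×10⁻⁸ × 8.00×10^10 / 2.810 = 1610 W/m².
Q = q·A = 1610 × 0.29 = 468 W.

Q ≈ 468 W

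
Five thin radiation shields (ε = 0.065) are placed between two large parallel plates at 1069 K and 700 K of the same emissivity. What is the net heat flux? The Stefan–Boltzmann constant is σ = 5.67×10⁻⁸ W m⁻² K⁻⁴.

Each of the 6 gaps contributes resistance (2/ε − 1) = 2/0.065 − 1 = 29.77; total = 178.6.
q = σ(T₁⁴ − T₂⁴) / 178.6 = 5.67×10⁻⁸ × 1.07×10^12 / 178.6 = 338 W/m².

q ≈ 338 W/m²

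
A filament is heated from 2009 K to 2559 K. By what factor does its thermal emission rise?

ratio ≈ 2.63

P ∝ T⁴, so the ratio is (2559/2009)⁴ = (1.274)⁴ = 2.63.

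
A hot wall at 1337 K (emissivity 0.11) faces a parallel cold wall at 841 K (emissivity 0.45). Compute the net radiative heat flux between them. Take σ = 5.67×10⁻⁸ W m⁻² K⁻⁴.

q ≈ 14800 W/m²

For two large parallel gray plates, q = σ(T₁⁴ − T₂⁴) / (1/ε₁ + 1/ε₂ − 1).
1/ε₁ + 1/ε₂ − 1 = 1/0.11 + 1/0.45 − 1 = 10.31.
T₁⁴ − T₂⁴ = 3.20×10^12 − 5.00×10^11 = 2.70×10^12 K⁴.
q = 5.67×10⁻⁸ × 2.70×10^12 / 10.31 = 14800 W/m².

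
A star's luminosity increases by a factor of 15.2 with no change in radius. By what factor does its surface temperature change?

factor ≈ 1.97

P ∝ T⁴ ⇒ T ∝ P^(1/4), so T scales by (15.2)^(1/4) = 1.97.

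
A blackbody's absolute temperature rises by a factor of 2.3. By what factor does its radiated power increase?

factor ≈ 28.0

P ∝ T⁴, so the power scales as (2.3)⁴ = 28.0.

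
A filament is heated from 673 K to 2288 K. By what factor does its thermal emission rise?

P ∝ T⁴, so the ratio is (2288/673)⁴ = (3.400)⁴ = 134.

ratio ≈ 134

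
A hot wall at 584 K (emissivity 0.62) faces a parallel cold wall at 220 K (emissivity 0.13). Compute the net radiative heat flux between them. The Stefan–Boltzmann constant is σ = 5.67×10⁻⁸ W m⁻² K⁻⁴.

For two large parallel gray plates, q = σ(T₁⁴ − T₂⁴) / (1/ε₁ + 1/ε₂ − 1).
1/ε₁ + 1/ε₂ − 1 = 1/0.62 + 1/0.13 − 1 = 8.305.
T₁⁴ − T₂⁴ = 1.16×10^11 − 2.34×10^9 = 1.14×10^11 K⁴.
q = 5.67×10⁻⁸ × 1.14×10^11 / 8.305 = 778 W/m².

q ≈ 778 W/m²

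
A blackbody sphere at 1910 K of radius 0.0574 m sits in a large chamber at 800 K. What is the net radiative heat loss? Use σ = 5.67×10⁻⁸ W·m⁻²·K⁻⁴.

Q ≈ 30300 W

A = 4πr² = 4π × (0.0574)² = 0.0414 m².
Q = σA(T⁴ − T_s⁴). T⁴ − T_s⁴ = (1910)⁴ − (800)⁴ = 1.33×10^13 − 4.10×10^11 = 1.29×10^13 K⁴.
Q = 5.67×10⁻⁸ × 0.0414 × 1.29×10^13 = 30300 W.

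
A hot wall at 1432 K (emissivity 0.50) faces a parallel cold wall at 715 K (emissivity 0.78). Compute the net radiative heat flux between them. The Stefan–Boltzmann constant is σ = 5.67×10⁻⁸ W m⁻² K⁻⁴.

For two large parallel gray plates, q = σ(T₁⁴ − T₂⁴) / (1/ε₁ + 1/ε₂ − 1).
1/ε₁ + 1/ε₂ − 1 = 1/0.50 + 1/0.78 − 1 = 2.282.
T₁⁴ − T₂⁴ = 4.21×10^12 − 2.61×10^11 = 3.94×10^12 K⁴.
q = 5.67×10⁻⁸ × 3.94×10^12 / 2.282 = 98000 W/m².

q ≈ 98000 W/m²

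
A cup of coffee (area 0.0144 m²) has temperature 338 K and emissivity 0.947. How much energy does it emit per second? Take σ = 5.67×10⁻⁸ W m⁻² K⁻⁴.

P ≈ 10.1 W

P = εσAT⁴ = 0.947 × 5.67×10⁻⁸ × 0.0144 × (338)⁴ = 0.947 × 5.67×10⁻⁸ × 0.0144 × 1.31×10^10.
P = 10.1 W.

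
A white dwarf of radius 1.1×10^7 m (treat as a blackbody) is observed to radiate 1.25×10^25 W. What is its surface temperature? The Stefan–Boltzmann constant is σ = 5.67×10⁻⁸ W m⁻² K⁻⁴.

A = 4πr² = 4π × (1.1×10^7)² = 1.52×10^15 m².
From P = σAT⁴, T = (P / σA)^(1/4) = (1.25×10^25 / (5.67×10⁻⁸ × 1.52×10^15))^(1/4).
T = (1.45×10^17)^(1/4) = 19500 K.

T ≈ 19500 K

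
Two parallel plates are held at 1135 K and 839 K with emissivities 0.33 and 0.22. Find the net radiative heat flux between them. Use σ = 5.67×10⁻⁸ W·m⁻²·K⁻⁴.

q ≈ 10000 W/m²

For two large parallel gray plates, q = σ(T₁⁴ − T₂⁴) / (1/ε₁ + 1/ε₂ − 1).
1/ε₁ + 1/ε₂ − 1 = 1/0.33 + 1/0.22 − 1 = 6.576.
T₁⁴ − T₂⁴ = 1.66×10^12 − 4.96×10^11 = 1.16×10^12 K⁴.
q = 5.67×10⁻⁸ × 1.16×10^12 / 6.576 = 10000 W/m².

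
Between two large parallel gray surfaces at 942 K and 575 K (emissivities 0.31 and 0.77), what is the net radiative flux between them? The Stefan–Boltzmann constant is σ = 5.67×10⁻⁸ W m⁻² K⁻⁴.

q ≈ 10900 W/m²

For two large parallel gray plates, q = σ(T₁⁴ − T₂⁴) / (1/ε₁ + 1/ε₂ − 1).
1/ε₁ + 1/ε₂ − 1 = 1/0.31 + 1/0.77 − 1 = 3.525.
T₁⁴ − T₂⁴ = 7.87×10^11 − 1.09×10^11 = 6.78×10^11 K⁴.
q = 5.67×10⁻⁸ × 6.78×10^11 / 3.525 = 10900 W/m².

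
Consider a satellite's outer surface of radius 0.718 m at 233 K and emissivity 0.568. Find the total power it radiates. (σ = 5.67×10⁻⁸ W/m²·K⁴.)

P ≈ 615 W

A = 4πr² = 4π × (0.718)² = 6.48 m².
Stefan–Boltzmann: P = εσAT⁴ = 0.568 × 5.67×10⁻⁸ × 6.48 × (233)⁴ = 0.568 × 5.67×10⁻⁸ × 6.48 × 2.95×10^9.
P = 615 W.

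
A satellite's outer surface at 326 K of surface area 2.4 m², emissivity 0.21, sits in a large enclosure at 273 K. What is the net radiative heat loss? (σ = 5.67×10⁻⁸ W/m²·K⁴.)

Q ≈ 164 W

Q = εσA(T⁴ − T_s⁴). T⁴ − T_s⁴ = (326)⁴ − (273)⁴ = 1.13×10^10 − 5.55×10^9 = 5.74×10^9 K⁴.
Q = 0.21 × 5.67×10⁻⁸ × 2.40 × 5.74×10^9 = 164 W.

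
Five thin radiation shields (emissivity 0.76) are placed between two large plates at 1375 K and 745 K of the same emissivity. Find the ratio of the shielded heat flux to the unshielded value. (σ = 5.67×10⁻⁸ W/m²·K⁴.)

ratio ≈ 0.167

With N identical shields there are N+1 = 6 gaps in series, each with the same radiative resistance, so the flux falls to 1/(N+1) of its unshielded value.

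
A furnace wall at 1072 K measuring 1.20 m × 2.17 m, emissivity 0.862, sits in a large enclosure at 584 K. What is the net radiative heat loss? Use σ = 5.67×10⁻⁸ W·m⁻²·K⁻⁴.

A = 1.20 × 2.17 = 2.60 m².
Q = εσA(T⁴ − T_s⁴). T⁴ − T_s⁴ = (1072)⁴ − (584)⁴ = 1.32×10^12 − 1.16×10^11 = 1.20×10^12 K⁴.
Q = 0.862 × 5.67×10⁻⁸ × 2.60 × 1.20×10^12 = 1.53×10^5 W.

Q ≈ 1.53×10^5 W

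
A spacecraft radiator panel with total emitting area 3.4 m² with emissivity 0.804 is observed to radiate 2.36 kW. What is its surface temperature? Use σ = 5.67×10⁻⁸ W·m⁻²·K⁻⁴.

From P = εσAT⁴, T = (P / εσA)^(1/4) = (2360 / (0.804 × 5.67×10⁻⁸ × 3.40))^(1/4).
T = (1.52×10^10)^(1/4) = 351 K.

T ≈ 351 K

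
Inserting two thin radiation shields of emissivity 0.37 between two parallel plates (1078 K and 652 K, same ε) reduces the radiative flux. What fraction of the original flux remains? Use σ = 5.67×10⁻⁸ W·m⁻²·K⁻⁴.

ratio ≈ 0.333

With N identical shields there are N+1 = 3 gaps in series, each with the same radiative resistance, so the flux falls to 1/(N+1) of its unshielded value.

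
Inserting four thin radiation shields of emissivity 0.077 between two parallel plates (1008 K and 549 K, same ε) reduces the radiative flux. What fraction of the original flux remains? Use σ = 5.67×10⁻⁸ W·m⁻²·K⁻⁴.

With N identical shields there are N+1 = 5 gaps in series, each with the same radiative resistance, so the flux falls to 1/(N+1) of its unshielded value.

ratio ≈ 0.200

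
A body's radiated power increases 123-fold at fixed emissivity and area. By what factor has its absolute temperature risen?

factor ≈ 3.33

P ∝ T⁴ ⇒ T ∝ P^(1/4), so T scales by (123)^(1/4) = 3.33.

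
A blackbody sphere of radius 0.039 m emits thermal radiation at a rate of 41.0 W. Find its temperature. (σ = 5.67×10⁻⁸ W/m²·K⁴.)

T ≈ 441 K

A = 4πr² = 4π × (0.039)² = 0.0191 m².
From P = σAT⁴, T = (P / σA)^(1/4) = (41.0 / (5.67×10⁻⁸ × 0.0191))^(1/4).
T = (3.78×10^10)^(1/4) = 441 K.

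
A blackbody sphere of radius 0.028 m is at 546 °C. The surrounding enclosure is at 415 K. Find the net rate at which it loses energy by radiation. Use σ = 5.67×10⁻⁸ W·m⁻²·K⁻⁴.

Q ≈ 235 W

A = 4πr² = 4π × (0.028)² = 9.85×10^-3 m².
Convert: 546 °C = 819 K.
Q = σA(T⁴ − T_s⁴). T⁴ − T_s⁴ = (819)⁴ − (415)⁴ = 4.50×10^11 − 2.97×10^10 = 4.20×10^11 K⁴.
Q = 5.67×10⁻⁸ × 9.85×10^-3 × 4.20×10^11 = 235 W.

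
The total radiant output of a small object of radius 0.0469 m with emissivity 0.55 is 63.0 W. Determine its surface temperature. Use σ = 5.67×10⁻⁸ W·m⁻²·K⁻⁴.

A = 4πr² = 4π × (0.0469)² = 0.0276 m².
From P = εσAT⁴, T = (P / εσA)^(1/4) = (63.0 / (0.55 × 5.67×10⁻⁸ × 0.0276))^(1/4).
T = (7.31×10^10)^(1/4) = 520 K.

T ≈ 520 K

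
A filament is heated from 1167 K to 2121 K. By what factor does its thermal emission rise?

ratio ≈ 10.9

P ∝ T⁴, so the ratio is (2121/1167)⁴ = (1.817)⁴ = 10.9.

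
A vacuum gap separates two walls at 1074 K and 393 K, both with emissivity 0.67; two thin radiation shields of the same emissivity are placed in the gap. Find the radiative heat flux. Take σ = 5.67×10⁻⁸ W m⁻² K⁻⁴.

Each of the 3 gaps contributes resistance (2/ε − 1) = 2/0.67 − 1 = 1.985; total = 5.955.
q = σ(T₁⁴ − T₂⁴) / 5.955 = 5.67×10⁻⁸ × 1.31×10^12 / 5.955 = 12400 W/m².

q ≈ 12400 W/m²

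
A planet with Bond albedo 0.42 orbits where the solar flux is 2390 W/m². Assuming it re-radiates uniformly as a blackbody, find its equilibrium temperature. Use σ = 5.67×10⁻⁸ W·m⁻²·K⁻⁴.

T ≈ 280 K

Power absorbed = (1−a)S·πR²; power emitted = 4πR²σT⁴. Equating and cancelling πR²:
T = ((1−a)S / 4σ)^(1/4) = (1390 / (4 × 5.67×10⁻⁸))^(1/4) = (6.11×10^9)^(1/4).
T = 280 K.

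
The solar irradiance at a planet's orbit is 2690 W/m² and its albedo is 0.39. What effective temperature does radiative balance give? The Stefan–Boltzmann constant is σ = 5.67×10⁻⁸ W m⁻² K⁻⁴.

T ≈ 292 K

Power absorbed = (1−a)S·πR²; power emitted = 4πR²σT⁴. Equating and cancelling πR²:
T = ((1−a)S / 4σ)^(1/4) = (1640 / (4 × 5.67×10⁻⁸))^(1/4) = (7.24×10^9)^(1/4).
T = 292 K.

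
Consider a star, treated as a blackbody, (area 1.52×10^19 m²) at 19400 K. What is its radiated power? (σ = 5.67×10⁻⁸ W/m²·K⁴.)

P ≈ 1.22×10^29 W

P = σAT⁴ = 5.67×10⁻⁸ × 1.52×10^19 × (19400)⁴ = 5.67×10⁻⁸ × 1.52×10^19 × 1.42×10^17.
P = 1.22×10^29 W.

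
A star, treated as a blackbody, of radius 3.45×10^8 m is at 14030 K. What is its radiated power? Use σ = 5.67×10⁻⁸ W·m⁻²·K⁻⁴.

A = 4πr² = 4π × (3.45×10^8)² = 1.50×10^18 m².
P = σAT⁴ = 5.67×10⁻⁸ × 1.50×10^18 × (14030)⁴ = 5.67×10⁻⁸ × 1.50×10^18 × 3.87×10^16.
P = 3.29×10^27 W.

P ≈ 3.29×10^27 W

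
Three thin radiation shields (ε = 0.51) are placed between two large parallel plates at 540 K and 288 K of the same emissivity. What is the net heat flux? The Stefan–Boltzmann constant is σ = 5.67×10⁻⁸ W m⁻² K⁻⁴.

Each of the 4 gaps contributes resistance (2/ε − 1) = 2/0.51 − 1 = 2.922; total = 11.69.
q = σ(T₁⁴ − T₂⁴) / 11.69 = 5.67×10⁻⁸ × 7.82×10^10 / 11.69 = 379 W/m².

q ≈ 379 W/m²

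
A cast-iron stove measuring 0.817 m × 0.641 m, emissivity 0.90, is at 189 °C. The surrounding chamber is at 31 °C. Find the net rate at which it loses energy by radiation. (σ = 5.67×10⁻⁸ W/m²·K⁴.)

A = 0.817 × 0.641 = 0.524 m².
Convert: 189 °C = 462 K; 31 °C = 304 K.
Q = εσA(T⁴ − T_s⁴). T⁴ − T_s⁴ = (462)⁴ − (304)⁴ = 4.56×10^10 − 8.54×10^9 = 3.70×10^10 K⁴.
Q = 0.90 × 5.67×10⁻⁸ × 0.524 × 3.70×10^10 = 989 W.

Q ≈ 989 W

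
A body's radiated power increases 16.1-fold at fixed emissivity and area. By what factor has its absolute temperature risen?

factor ≈ 2.00

P ∝ T⁴ ⇒ T ∝ P^(1/4), so T scales by (16.1)^(1/4) = 2.00.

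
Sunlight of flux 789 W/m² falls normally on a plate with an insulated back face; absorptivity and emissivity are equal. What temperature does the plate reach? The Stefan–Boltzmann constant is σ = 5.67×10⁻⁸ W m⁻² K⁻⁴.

Absorbed flux αS = emitted flux εσT⁴ (one radiating face); with α = ε, T = (S/σ)^(1/4).
T = (789 / 5.67×10⁻⁸)^(1/4) = (1.39×10^10)^(1/4).
T = 343 K.

T ≈ 343 K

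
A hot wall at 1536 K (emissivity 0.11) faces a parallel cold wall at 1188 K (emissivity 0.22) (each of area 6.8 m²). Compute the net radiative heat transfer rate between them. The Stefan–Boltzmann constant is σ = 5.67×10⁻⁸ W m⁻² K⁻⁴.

Q ≈ 1.09×10^5 W

For two large parallel gray plates, q = σ(T₁⁴ − T₂⁴) / (1/ε₁ + 1/ε₂ − 1).
1/ε₁ + 1/ε₂ − 1 = 1/0.11 + 1/0.22 − 1 = 12.64.
T₁⁴ − T₂⁴ = 5.57×10^12 − 1.99×10^12 = 3.57×10^12 K⁴.
q = 5.67×10⁻⁸ × 3.57×10^12 / 12.64 = 16000 W/m².
Q = q·A = 16000 × 6.8 = 1.09×10^5 W.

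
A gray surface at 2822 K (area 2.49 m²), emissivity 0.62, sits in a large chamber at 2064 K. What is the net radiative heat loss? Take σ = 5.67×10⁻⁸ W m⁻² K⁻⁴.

Q ≈ 3.96×10^6 W

Q = εσA(T⁴ − T_s⁴). T⁴ − T_s⁴ = (2822)⁴ − (2064)⁴ = 6.34×10^13 − 1.81×10^13 = 4.53×10^13 K⁴.
Q = 0.62 × 5.67×10⁻⁸ × 2.49 × 4.53×10^13 = 3.96×10^6 W.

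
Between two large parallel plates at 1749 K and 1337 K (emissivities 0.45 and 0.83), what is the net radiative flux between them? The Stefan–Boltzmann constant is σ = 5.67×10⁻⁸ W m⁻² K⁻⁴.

q ≈ 1.44×10^5 W/m²

For two large parallel gray plates, q = σ(T₁⁴ − T₂⁴) / (1/ε₁ + 1/ε₂ − 1).
1/ε₁ + 1/ε₂ − 1 = 1/0.45 + 1/0.83 − 1 = 2.427.
T₁⁴ − T₂⁴ = 9.36×10^12 − 3.20×10^12 = 6.16×10^12 K⁴.
q = 5.67×10⁻⁸ × 6.16×10^12 / 2.427 = 1.44×10^5 W/m².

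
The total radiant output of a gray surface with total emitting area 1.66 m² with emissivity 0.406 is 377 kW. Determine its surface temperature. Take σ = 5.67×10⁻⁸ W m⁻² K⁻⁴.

T ≈ 1770 K

From P = εσAT⁴, T = (P / εσA)^(1/4) = (3.77×10^5 / (0.406 × 5.67×10⁻⁸ × 1.66))^(1/4).
T = (9.87×10^12)^(1/4) = 1770 K.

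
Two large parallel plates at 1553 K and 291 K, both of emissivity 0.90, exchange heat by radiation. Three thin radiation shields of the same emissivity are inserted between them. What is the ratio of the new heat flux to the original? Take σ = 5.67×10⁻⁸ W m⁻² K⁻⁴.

ratio ≈ 0.250

With N identical shields there are N+1 = 4 gaps in series, each with the same radiative resistance, so the flux falls to 1/(N+1) of its unshielded value.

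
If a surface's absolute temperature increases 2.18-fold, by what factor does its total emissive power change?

factor ≈ 22.6

P ∝ T⁴, so the power scales as (2.18)⁴ = 22.6.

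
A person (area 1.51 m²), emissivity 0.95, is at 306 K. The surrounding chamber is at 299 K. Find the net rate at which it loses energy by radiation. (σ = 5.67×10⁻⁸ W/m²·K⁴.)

Q = εσA(T⁴ − T_s⁴). T⁴ − T_s⁴ = (306)⁴ − (299)⁴ = 8.77×10^9 − 7.99×10^9 = 7.75×10^8 K⁴.
Q = 0.95 × 5.67×10⁻⁸ × 1.51 × 7.75×10^8 = 63.0 W.

Q ≈ 63.0 W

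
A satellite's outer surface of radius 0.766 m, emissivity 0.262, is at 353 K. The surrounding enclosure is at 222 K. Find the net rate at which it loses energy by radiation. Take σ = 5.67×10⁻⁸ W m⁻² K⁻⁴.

Q ≈ 1430 W

A = 4πr² = 4π × (0.766)² = 7.37 m².
Q = εσA(T⁴ − T_s⁴). T⁴ − T_s⁴ = (353)⁴ − (222)⁴ = 1.55×10^10 − 2.43×10^9 = 1.31×10^10 K⁴.
Q = 0.262 × 5.67×10⁻⁸ × 7.37 × 1.31×10^10 = 1430 W.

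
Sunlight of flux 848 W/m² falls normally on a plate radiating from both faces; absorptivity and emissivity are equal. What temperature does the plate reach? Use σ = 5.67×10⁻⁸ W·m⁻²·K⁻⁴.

T ≈ 294 K

Absorbed flux αS = emitted flux 2εσT⁴ per unit area; with α = ε this gives T = (S/2σ)^(1/4).
T = (848 / (2 × 5.67×10⁻⁸))^(1/4) = (7.48×10^9)^(1/4).
T = 294 K.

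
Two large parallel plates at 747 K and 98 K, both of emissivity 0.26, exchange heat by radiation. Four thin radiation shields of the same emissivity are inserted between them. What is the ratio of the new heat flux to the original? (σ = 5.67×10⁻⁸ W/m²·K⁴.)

With N identical shields there are N+1 = 5 gaps in series, each with the same radiative resistance, so the flux falls to 1/(N+1) of its unshielded value.

ratio ≈ 0.200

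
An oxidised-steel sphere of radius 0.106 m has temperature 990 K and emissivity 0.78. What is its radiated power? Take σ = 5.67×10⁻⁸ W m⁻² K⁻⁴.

A = 4πr² = 4π × (0.106)² = 0.141 m².
Stefan–Boltzmann: P = εσAT⁴ = 0.78 × 5.67×10⁻⁸ × 0.141 × (990)⁴ = 0.78 × 5.67×10⁻⁸ × 0.141 × 9.61×10^11.
P = 6000 W.

P ≈ 6000 W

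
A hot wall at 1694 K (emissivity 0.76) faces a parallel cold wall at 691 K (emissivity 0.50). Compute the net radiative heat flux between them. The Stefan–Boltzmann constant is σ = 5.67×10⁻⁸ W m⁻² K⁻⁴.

For two large parallel gray plates, q = σ(T₁⁴ − T₂⁴) / (1/ε₁ + 1/ε₂ − 1).
1/ε₁ + 1/ε₂ − 1 = 1/0.76 + 1/0.50 − 1 = 2.316.
T₁⁴ − T₂⁴ = 8.23×10^12 − 2.28×10^11 = 8.01×10^12 K⁴.
q = 5.67×10⁻⁸ × 8.01×10^12 / 2.316 = 1.96×10^5 W/m².

q ≈ 1.96×10^5 W/m²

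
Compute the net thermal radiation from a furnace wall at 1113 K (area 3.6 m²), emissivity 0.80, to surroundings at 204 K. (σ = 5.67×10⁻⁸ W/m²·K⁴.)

Q ≈ 2.50×10^5 W

Q = εσA(T⁴ − T_s⁴). T⁴ − T_s⁴ = (1113)⁴ − (204)⁴ = 1.53×10^12 − 1.73×10^9 = 1.53×10^12 K⁴.
Q = 0.80 × 5.67×10⁻⁸ × 3.60 × 1.53×10^12 = 2.50×10^5 W.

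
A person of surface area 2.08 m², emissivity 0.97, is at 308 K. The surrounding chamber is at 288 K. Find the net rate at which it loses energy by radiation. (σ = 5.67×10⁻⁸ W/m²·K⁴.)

Q ≈ 242 W

Q = εσA(T⁴ − T_s⁴). T⁴ − T_s⁴ = (308)⁴ − (288)⁴ = 9.00×10^9 − 6.88×10^9 = 2.12×10^9 K⁴.
Q = 0.97 × 5.67×10⁻⁸ × 2.08 × 2.12×10^9 = 242 W.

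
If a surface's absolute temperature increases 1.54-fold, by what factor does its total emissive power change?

P ∝ T⁴, so the power scales as (1.54)⁴ = 5.62.

factor ≈ 5.62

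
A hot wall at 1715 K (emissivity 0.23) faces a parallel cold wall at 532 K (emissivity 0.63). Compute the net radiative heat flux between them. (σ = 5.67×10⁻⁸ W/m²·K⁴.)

For two large parallel gray plates, q = σ(T₁⁴ − T₂⁴) / (1/ε₁ + 1/ε₂ − 1).
1/ε₁ + 1/ε₂ − 1 = 1/0.23 + 1/0.63 − 1 = 4.935.
T₁⁴ − T₂⁴ = 8.65×10^12 − 8.01×10^10 = 8.57×10^12 K⁴.
q = 5.67×10⁻⁸ × 8.57×10^12 / 4.935 = 98500 W/m².

q ≈ 98500 W/m²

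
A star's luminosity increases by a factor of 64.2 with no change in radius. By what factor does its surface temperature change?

factor ≈ 2.83

P ∝ T⁴ ⇒ T ∝ P^(1/4), so T scales by (64.2)^(1/4) = 2.83.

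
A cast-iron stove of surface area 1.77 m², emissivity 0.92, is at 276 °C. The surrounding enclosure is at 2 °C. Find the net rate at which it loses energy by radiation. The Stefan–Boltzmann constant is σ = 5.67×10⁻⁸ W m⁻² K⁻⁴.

Q ≈ 7860 W

Convert: 276 °C = 549 K; 2 °C = 275 K.
Q = εσA(T⁴ − T_s⁴). T⁴ − T_s⁴ = (549)⁴ − (275)⁴ = 9.08×10^10 − 5.72×10^9 = 8.51×10^10 K⁴.
Q = 0.92 × 5.67×10⁻⁸ × 1.77 × 8.51×10^10 = 7860 W.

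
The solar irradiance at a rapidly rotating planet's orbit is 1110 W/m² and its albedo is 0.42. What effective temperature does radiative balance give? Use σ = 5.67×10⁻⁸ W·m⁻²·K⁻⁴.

Power absorbed = (1−a)S·πR²; power emitted = 4πR²σT⁴. Equating and cancelling πR²:
T = ((1−a)S / 4σ)^(1/4) = (644 / (4 × 5.67×10⁻⁸))^(1/4) = (2.84×10^9)^(1/4).
T = 231 K.

T ≈ 231 K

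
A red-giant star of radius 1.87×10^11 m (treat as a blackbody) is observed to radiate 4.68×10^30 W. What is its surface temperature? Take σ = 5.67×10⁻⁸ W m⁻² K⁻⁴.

T ≈ 3700 K

A = 4πr² = 4π × (1.87×10^11)² = 4.39×10^23 m².
From P = σAT⁴, T = (P / σA)^(1/4) = (4.68×10^30 / (5.67×10⁻⁸ × 4.39×10^23))^(1/4).
T = (1.88×10^14)^(1/4) = 3700 K.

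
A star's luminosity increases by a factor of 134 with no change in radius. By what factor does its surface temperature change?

P ∝ T⁴ ⇒ T ∝ P^(1/4), so T scales by (134)^(1/4) = 3.40.

factor ≈ 3.40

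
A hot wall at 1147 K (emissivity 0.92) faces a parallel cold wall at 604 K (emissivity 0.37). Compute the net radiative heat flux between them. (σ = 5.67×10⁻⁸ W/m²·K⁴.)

q ≈ 32500 W/m²

For two large parallel gray plates, q = σ(T₁⁴ − T₂⁴) / (1/ε₁ + 1/ε₂ − 1).
1/ε₁ + 1/ε₂ − 1 = 1/0.92 + 1/0.37 − 1 = 2.790.
T₁⁴ − T₂⁴ = 1.73×10^12 − 1.33×10^11 = 1.60×10^12 K⁴.
q = 5.67×10⁻⁸ × 1.60×10^12 / 2.790 = 32500 W/m².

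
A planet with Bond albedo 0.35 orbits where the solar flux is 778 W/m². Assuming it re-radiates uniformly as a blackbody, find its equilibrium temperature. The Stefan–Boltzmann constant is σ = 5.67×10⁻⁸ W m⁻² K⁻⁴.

T ≈ 217 K

Power absorbed = (1−a)S·πR²; power emitted = 4πR²σT⁴. Equating and cancelling πR²:
T = ((1−a)S / 4σ)^(1/4) = (506 / (4 × 5.67×10⁻⁸))^(1/4) = (2.23×10^9)^(1/4).
T = 217 K.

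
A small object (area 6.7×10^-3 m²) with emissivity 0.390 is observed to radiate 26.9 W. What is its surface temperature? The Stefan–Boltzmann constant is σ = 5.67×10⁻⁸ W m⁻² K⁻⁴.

From P = εσAT⁴, T = (P / εσA)^(1/4) = (26.9 / (0.390 × 5.67×10⁻⁸ × 6.70×10^-3))^(1/4).
T = (1.82×10^11)^(1/4) = 653 K.

T ≈ 653 K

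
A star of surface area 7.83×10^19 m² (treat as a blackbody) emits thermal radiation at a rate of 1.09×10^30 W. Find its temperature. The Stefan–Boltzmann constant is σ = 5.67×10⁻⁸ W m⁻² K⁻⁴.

T ≈ 22300 K

From P = σAT⁴, T = (P / σA)^(1/4) = (1.09×10^30 / (5.67×10⁻⁸ × 7.83×10^19))^(1/4).
T = (2.46×10^17)^(1/4) = 22300 K.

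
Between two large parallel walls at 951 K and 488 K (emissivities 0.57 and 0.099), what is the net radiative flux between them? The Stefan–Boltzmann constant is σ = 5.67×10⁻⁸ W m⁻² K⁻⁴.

q ≈ 3980 W/m²

For two large parallel gray plates, q = σ(T₁⁴ − T₂⁴) / (1/ε₁ + 1/ε₂ − 1).
1/ε₁ + 1/ε₂ − 1 = 1/0.57 + 1/0.099 − 1 = 10.86.
T₁⁴ − T₂⁴ = 8.18×10^11 − 5.67×10^10 = 7.61×10^11 K⁴.
q = 5.67×10⁻⁸ × 7.61×10^11 / 10.86 = 3980 W/m².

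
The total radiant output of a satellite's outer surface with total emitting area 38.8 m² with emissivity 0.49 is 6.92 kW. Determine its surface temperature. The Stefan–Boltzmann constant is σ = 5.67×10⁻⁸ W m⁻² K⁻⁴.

From P = εσAT⁴, T = (P / εσA)^(1/4) = (6920 / (0.49 × 5.67×10⁻⁸ × 38.8))^(1/4).
T = (6.42×10^9)^(1/4) = 283 K.

T ≈ 283 K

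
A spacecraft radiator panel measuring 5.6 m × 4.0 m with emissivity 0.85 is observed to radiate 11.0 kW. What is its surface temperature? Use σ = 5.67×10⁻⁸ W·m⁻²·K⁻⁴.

T ≈ 318 K

A = 5.6 × 4.0 = 22.4 m².
From P = εσAT⁴, T = (P / εσA)^(1/4) = (11000 / (0.85 × 5.67×10⁻⁸ × 22.4))^(1/4).
T = (1.02×10^10)^(1/4) = 318 K.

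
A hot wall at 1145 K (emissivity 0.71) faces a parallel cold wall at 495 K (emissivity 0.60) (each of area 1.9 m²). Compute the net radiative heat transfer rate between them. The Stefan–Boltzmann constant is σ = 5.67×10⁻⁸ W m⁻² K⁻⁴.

Q ≈ 86100 W

For two large parallel gray plates, q = σ(T₁⁴ − T₂⁴) / (1/ε₁ + 1/ε₂ − 1).
1/ε₁ + 1/ε₂ − 1 = 1/0.71 + 1/0.60 − 1 = 2.075.
T₁⁴ − T₂⁴ = 1.72×10^12 − 6.00×10^10 = 1.66×10^12 K⁴.
q = 5.67×10⁻⁸ × 1.66×10^12 / 2.075 = 45300 W/m².
Q = q·A = 45300 × 1.9 = 86100 W.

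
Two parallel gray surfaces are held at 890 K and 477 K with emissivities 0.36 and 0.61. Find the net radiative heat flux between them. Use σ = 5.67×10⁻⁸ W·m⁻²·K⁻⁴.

For two large parallel gray plates, q = σ(T₁⁴ − T₂⁴) / (1/ε₁ + 1/ε₂ − 1).
1/ε₁ + 1/ε₂ − 1 = 1/0.36 + 1/0.61 − 1 = 3.417.
T₁⁴ − T₂⁴ = 6.27×10^11 − 5.18×10^10 = 5.76×10^11 K⁴.
q = 5.67×10⁻⁸ × 5.76×10^11 / 3.417 = 9550 W/m².

q ≈ 9550 W/m²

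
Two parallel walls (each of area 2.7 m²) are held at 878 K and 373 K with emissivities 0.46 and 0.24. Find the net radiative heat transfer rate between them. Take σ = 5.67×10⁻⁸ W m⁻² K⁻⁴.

Q ≈ 16500 W

For two large parallel gray plates, q = σ(T₁⁴ − T₂⁴) / (1/ε₁ + 1/ε₂ − 1).
1/ε₁ + 1/ε₂ − 1 = 1/0.46 + 1/0.24 − 1 = 5.341.
T₁⁴ − T₂⁴ = 5.94×10^11 − 1.94×10^10 = 5.75×10^11 K⁴.
q = 5.67×10⁻⁸ × 5.75×10^11 / 5.341 = 6100 W/m².
Q = q·A = 6100 × 2.7 = 16500 W.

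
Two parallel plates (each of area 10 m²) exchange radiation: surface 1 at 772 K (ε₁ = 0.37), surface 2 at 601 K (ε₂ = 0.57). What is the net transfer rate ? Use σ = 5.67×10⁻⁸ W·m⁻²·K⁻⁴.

Q ≈ 36900 W

For two large parallel gray plates, q = σ(T₁⁴ − T₂⁴) / (1/ε₁ + 1/ε₂ − 1).
1/ε₁ + 1/ε₂ − 1 = 1/0.37 + 1/0.57 − 1 = 3.457.
T₁⁴ − T₂⁴ = 3.55×10^11 − 1.30×10^11 = 2.25×10^11 K⁴.
q = 5.67×10⁻⁸ × 2.25×10^11 / 3.457 = 3690 W/m².
Q = q·A = 3690 × 10 = 36900 W.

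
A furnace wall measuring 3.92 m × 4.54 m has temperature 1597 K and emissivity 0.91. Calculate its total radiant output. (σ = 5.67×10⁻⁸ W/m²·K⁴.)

P ≈ 5.97×10^6 W

A = 3.92 × 4.54 = 17.8 m².
P = εσAT⁴ = 0.91 × 5.67×10⁻⁸ × 17.8 × (1597)⁴ = 0.91 × 5.67×10⁻⁸ × 17.8 × 6.50×10^12.
P = 5.97×10^6 W.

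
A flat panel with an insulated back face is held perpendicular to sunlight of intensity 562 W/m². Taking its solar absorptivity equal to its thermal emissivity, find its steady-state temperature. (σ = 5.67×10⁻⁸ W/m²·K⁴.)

T ≈ 316 K

Absorbed flux αS = emitted flux εσT⁴ (one radiating face); with α = ε, T = (S/σ)^(1/4).
T = (562 / 5.67×10⁻⁸)^(1/4) = (9.91×10^9)^(1/4).
T = 316 K.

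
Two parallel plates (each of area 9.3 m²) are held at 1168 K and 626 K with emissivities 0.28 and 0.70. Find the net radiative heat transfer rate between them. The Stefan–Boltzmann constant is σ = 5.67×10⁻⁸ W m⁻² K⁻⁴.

Q ≈ 2.25×10^5 W

For two large parallel gray plates, q = σ(T₁⁴ − T₂⁴) / (1/ε₁ + 1/ε₂ − 1).
1/ε₁ + 1/ε₂ − 1 = 1/0.28 + 1/0.70 − 1 = 4.000.
T₁⁴ − T₂⁴ = 1.86×10^12 − 1.54×10^11 = 1.71×10^12 K⁴.
q = 5.67×10⁻⁸ × 1.71×10^12 / 4.000 = 24200 W/m².
Q = q·A = 24200 × 9.3 = 2.25×10^5 W.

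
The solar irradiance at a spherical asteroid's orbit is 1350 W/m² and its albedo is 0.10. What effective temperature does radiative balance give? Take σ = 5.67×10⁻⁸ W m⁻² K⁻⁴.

Power absorbed = (1−a)S·πR²; power emitted = 4πR²σT⁴. Equating and cancelling πR²:
T = ((1−a)S / 4σ)^(1/4) = (1220 / (4 × 5.67×10⁻⁸))^(1/4) = (5.36×10^9)^(1/4).
T = 271 K.

T ≈ 271 K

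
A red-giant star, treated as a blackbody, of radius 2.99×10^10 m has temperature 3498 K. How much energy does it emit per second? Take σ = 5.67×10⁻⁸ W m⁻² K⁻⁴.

P ≈ 9.54×10^28 W

A = 4πr² = 4π × (2.99×10^10)² = 1.12×10^22 m².
P = σAT⁴ = 5.67×10⁻⁸ × 1.12×10^22 × (3498)⁴ = 5.67×10⁻⁸ × 1.12×10^22 × 1.50×10^14.
P = 9.54×10^28 W.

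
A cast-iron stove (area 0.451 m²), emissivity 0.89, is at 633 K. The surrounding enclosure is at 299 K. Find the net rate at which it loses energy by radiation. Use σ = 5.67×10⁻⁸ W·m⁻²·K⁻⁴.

Q ≈ 3470 W

Q = εσA(T⁴ − T_s⁴). T⁴ − T_s⁴ = (633)⁴ − (299)⁴ = 1.61×10^11 − 7.99×10^9 = 1.53×10^11 K⁴.
Q = 0.89 × 5.67×10⁻⁸ × 0.451 × 1.53×10^11 = 3470 W.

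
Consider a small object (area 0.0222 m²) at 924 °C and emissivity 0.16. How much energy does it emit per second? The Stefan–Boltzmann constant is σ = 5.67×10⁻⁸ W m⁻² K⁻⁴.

P ≈ 413 W

924 °C = 1197 K.
Stefan–Boltzmann: P = εσAT⁴ = 0.16 × 5.67×10⁻⁸ × 0.0222 × (1197)⁴ = 0.16 × 5.67×10⁻⁸ × 0.0222 × 2.05×10^12.
P = 413 W.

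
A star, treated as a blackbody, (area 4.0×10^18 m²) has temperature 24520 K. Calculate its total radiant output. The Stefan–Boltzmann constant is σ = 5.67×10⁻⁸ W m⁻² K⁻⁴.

P = σAT⁴ = 5.67×10⁻⁸ × 4.00×10^18 × (24520)⁴ = 5.67×10⁻⁸ × 4.00×10^18 × 3.61×10^17.
P = 8.20×10^28 W.

P ≈ 8.20×10^28 W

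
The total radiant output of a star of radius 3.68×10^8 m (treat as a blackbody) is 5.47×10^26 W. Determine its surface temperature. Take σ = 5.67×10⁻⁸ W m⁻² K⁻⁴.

T ≈ 8680 K

A = 4πr² = 4π × (3.68×10^8)² = 1.70×10^18 m².
From P = σAT⁴, T = (P / σA)^(1/4) = (5.47×10^26 / (5.67×10⁻⁸ × 1.70×10^18))^(1/4).
T = (5.67×10^15)^(1/4) = 8680 K.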